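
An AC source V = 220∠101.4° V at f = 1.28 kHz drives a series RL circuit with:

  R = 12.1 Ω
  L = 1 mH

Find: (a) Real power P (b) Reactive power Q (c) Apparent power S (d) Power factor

Step 1 — Angular frequency: ω = 2π·f = 2π·1280 = 8042 rad/s.
Step 2 — Component impedances:
  R: Z = R = 12.1 Ω
  L: Z = jωL = j·8042·0.001 = 0 + j8.042 Ω
Step 3 — Series combination: Z_total = R + L = 12.1 + j8.042 Ω = 14.53∠33.6° Ω.
Step 4 — Source phasor: V = 220∠101.4° V = -43.48 + j215.7 V.
Step 5 — Current: I = V / Z = 5.724 + j14.02 A = 15.14∠67.8° A.
Step 6 — Complex power: S = V·I* = 2774 + j1844 VA.
Step 7 — Real power: P = Re(S) = 2774 W.
Step 8 — Reactive power: Q = Im(S) = 1844 VAR.
Step 9 — Apparent power: |S| = 3331 VA.
Step 10 — Power factor: PF = P/|S| = 0.8328 (lagging).

(a) P = 2774 W  (b) Q = 1844 VAR  (c) S = 3331 VA  (d) PF = 0.8328 (lagging)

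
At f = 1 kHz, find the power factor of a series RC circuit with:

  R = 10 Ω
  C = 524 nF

Step 1 — Angular frequency: ω = 2π·f = 2π·1000 = 6283 rad/s.
Step 2 — Component impedances:
  R: Z = R = 10 Ω
  C: Z = 1/(jωC) = -j/(ω·C) = 0 - j303.7 Ω
Step 3 — Series combination: Z_total = R + C = 10 - j303.7 Ω = 303.9∠-88.1° Ω.
Step 4 — Power factor: PF = cos(φ) = Re(Z)/|Z| = 10/303.9 = 0.03291.
Step 5 — Type: Im(Z) = -303.7 ⇒ leading (phase φ = -88.1°).

PF = 0.03291 (leading, φ = -88.1°)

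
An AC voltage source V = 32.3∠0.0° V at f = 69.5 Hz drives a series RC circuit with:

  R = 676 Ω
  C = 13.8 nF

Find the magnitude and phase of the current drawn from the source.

Step 1 — Angular frequency: ω = 2π·f = 2π·69.5 = 436.7 rad/s.
Step 2 — Component impedances:
  R: Z = R = 676 Ω
  C: Z = 1/(jωC) = -j/(ω·C) = 0 - j1.659e+05 Ω
Step 3 — Series combination: Z_total = R + C = 676 - j1.659e+05 Ω = 1.659e+05∠-89.8° Ω.
Step 4 — Source phasor: V = 32.3∠0.0° V = 32.3 V.
Step 5 — Ohm's law: I = V / Z_total = (32.3) / (676 - j1.659e+05) = 7.929e-07 + j0.0001946 A.
Step 6 — Convert to polar: |I| = 0.0001946 A, ∠I = 89.8°.

I = 0.0001946∠89.8° A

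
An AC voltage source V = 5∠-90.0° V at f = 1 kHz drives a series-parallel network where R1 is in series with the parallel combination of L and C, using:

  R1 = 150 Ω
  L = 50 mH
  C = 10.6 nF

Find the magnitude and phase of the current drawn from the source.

Step 1 — Angular frequency: ω = 2π·f = 2π·1000 = 6283 rad/s.
Step 2 — Component impedances:
  R1: Z = R = 150 Ω
  L: Z = jωL = j·6283·0.05 = 0 + j314.2 Ω
  C: Z = 1/(jωC) = -j/(ω·C) = 0 - j1.501e+04 Ω
Step 3 — Parallel branch: L || C = 1/(1/L + 1/C) = 0 + j320.9 Ω.
Step 4 — Series with R1: Z_total = R1 + (L || C) = 150 + j320.9 Ω = 354.2∠64.9° Ω.
Step 5 — Source phasor: V = 5∠-90.0° V = 0 - j5 V.
Step 6 — Ohm's law: I = V / Z_total = (0 - j5) / (150 + j320.9) = -0.01279 - j0.005978 A.
Step 7 — Convert to polar: |I| = 0.01412 A, ∠I = -154.9°.

I = 0.01412∠-154.9° A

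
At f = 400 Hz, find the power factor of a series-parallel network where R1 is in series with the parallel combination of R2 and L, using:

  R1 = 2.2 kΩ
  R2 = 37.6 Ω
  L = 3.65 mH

Step 1 — Angular frequency: ω = 2π·f = 2π·400 = 2513 rad/s.
Step 2 — Component impedances:
  R1: Z = R = 2200 Ω
  R2: Z = R = 37.6 Ω
  L: Z = jωL = j·2513·0.00365 = 0 + j9.173 Ω
Step 3 — Parallel branch: R2 || L = 1/(1/R2 + 1/L) = 2.112 + j8.658 Ω.
Step 4 — Series with R1: Z_total = R1 + (R2 || L) = 2202 + j8.658 Ω = 2202∠0.2° Ω.
Step 5 — Power factor: PF = cos(φ) = Re(Z)/|Z| = 2202/2202 = 1.
Step 6 — Type: Im(Z) = 8.658 ⇒ lagging (phase φ = 0.2°).

PF = 1 (lagging, φ = 0.2°)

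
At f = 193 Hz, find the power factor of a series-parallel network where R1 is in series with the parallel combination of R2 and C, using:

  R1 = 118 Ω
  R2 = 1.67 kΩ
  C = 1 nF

Step 1 — Angular frequency: ω = 2π·f = 2π·193 = 1213 rad/s.
Step 2 — Component impedances:
  R1: Z = R = 118 Ω
  R2: Z = R = 1670 Ω
  C: Z = 1/(jωC) = -j/(ω·C) = 0 - j8.246e+05 Ω
Step 3 — Parallel branch: R2 || C = 1/(1/R2 + 1/C) = 1670 - j3.382 Ω.
Step 4 — Series with R1: Z_total = R1 + (R2 || C) = 1788 - j3.382 Ω = 1788∠-0.1° Ω.
Step 5 — Power factor: PF = cos(φ) = Re(Z)/|Z| = 1788/1788 = 1.
Step 6 — Type: Im(Z) = -3.382 ⇒ leading (phase φ = -0.1°).

PF = 1 (leading, φ = -0.1°)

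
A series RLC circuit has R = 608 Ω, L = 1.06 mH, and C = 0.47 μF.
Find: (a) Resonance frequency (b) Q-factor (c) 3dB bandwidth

Step 1 — Resonance condition Im(Z)=0 gives ω₀ = 1/√(LC).
Step 2 — ω₀ = 1/√(0.00106·4.7e-07) = 4.48e+04 rad/s.
Step 3 — f₀ = ω₀/(2π) = 7130 Hz.
Step 4 — Series Q: Q = ω₀L/R = 4.48e+04·0.00106/608 = 0.07811.
Step 5 — 3dB bandwidth: Δω = ω₀/Q = 5.736e+05 rad/s; BW = Δω/(2π) = 9.129e+04 Hz.

(a) f₀ = 7130 Hz  (b) Q = 0.07811  (c) BW = 9.129e+04 Hz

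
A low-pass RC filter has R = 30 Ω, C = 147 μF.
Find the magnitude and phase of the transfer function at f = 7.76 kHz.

Step 1 — Angular frequency: ω = 2π·7760 = 4.876e+04 rad/s.
Step 2 — Transfer function: H(jω) = 1/(1 + jωRC).
Step 3 — Denominator: 1 + jωRC = 1 + j·4.876e+04·30·0.000147 = 1 + j215.
Step 4 — H = 2.163e-05 - j0.004651.
Step 5 — Magnitude: |H| = 0.004651 (-46.6 dB); phase: φ = -89.7°.

|H| = 0.004651 (-46.6 dB), φ = -89.7°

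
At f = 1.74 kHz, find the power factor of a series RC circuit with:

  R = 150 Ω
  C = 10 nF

Step 1 — Angular frequency: ω = 2π·f = 2π·1740 = 1.093e+04 rad/s.
Step 2 — Component impedances:
  R: Z = R = 150 Ω
  C: Z = 1/(jωC) = -j/(ω·C) = 0 - j9147 Ω
Step 3 — Series combination: Z_total = R + C = 150 - j9147 Ω = 9148∠-89.1° Ω.
Step 4 — Power factor: PF = cos(φ) = Re(Z)/|Z| = 150/9148 = 0.0164.
Step 5 — Type: Im(Z) = -9147 ⇒ leading (phase φ = -89.1°).

PF = 0.0164 (leading, φ = -89.1°)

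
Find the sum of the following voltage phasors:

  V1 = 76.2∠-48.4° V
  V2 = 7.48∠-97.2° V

Step 1 — Convert each phasor to rectangular form:
  V1 = 76.2·(cos(-48.4°) + j·sin(-48.4°)) = 50.59 - j56.98 V
  V2 = 7.48·(cos(-97.2°) + j·sin(-97.2°)) = -0.9375 - j7.421 V
Step 2 — Sum components: V_total = 49.65 - j64.4 V.
Step 3 — Convert to polar: |V_total| = 81.32 V, ∠V_total = -52.4°.

V_total = 81.32∠-52.4° V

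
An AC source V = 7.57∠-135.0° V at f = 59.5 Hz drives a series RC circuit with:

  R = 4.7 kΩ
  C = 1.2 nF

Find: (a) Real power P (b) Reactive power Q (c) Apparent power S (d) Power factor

Step 1 — Angular frequency: ω = 2π·f = 2π·59.5 = 373.8 rad/s.
Step 2 — Component impedances:
  R: Z = R = 4700 Ω
  C: Z = 1/(jωC) = -j/(ω·C) = 0 - j2.229e+06 Ω
Step 3 — Series combination: Z_total = R + C = 4700 - j2.229e+06 Ω = 2.229e+06∠-89.9° Ω.
Step 4 — Source phasor: V = 7.57∠-135.0° V = -5.353 - j5.353 V.
Step 5 — Current: I = V / Z = 2.396e-06 - j2.406e-06 A = 3.396e-06∠-45.1° A.
Step 6 — Complex power: S = V·I* = 5.421e-08 - j2.571e-05 VA.
Step 7 — Real power: P = Re(S) = 5.421e-08 W.
Step 8 — Reactive power: Q = Im(S) = -2.571e-05 VAR.
Step 9 — Apparent power: |S| = 2.571e-05 VA.
Step 10 — Power factor: PF = P/|S| = 0.002109 (leading).

(a) P = 5.421e-08 W  (b) Q = -2.571e-05 VAR  (c) S = 2.571e-05 VA  (d) PF = 0.002109 (leading)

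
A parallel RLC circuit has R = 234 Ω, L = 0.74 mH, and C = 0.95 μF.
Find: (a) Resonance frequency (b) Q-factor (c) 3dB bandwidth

Step 1 — Resonance: ω₀ = 1/√(LC) = 1/√(0.00074·9.5e-07) = 3.772e+04 rad/s.
Step 2 — f₀ = ω₀/(2π) = 6003 Hz.
Step 3 — Parallel Q: Q = R/(ω₀L) = 234/(3.772e+04·0.00074) = 8.384.
Step 4 — Bandwidth: Δω = ω₀/Q = 4498 rad/s; BW = Δω/(2π) = 715.9 Hz.

(a) f₀ = 6003 Hz  (b) Q = 8.384  (c) BW = 715.9 Hz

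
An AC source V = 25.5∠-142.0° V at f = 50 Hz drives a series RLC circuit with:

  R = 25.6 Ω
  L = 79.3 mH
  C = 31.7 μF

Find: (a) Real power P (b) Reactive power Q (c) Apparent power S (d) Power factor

Step 1 — Angular frequency: ω = 2π·f = 2π·50 = 314.2 rad/s.
Step 2 — Component impedances:
  R: Z = R = 25.6 Ω
  L: Z = jωL = j·314.2·0.0793 = 0 + j24.91 Ω
  C: Z = 1/(jωC) = -j/(ω·C) = 0 - j100.4 Ω
Step 3 — Series combination: Z_total = R + L + C = 25.6 - j75.5 Ω = 79.72∠-71.3° Ω.
Step 4 — Source phasor: V = 25.5∠-142.0° V = -20.09 - j15.7 V.
Step 5 — Current: I = V / Z = 0.1056 - j0.3019 A = 0.3199∠-70.7° A.
Step 6 — Complex power: S = V·I* = 2.619 - j7.724 VA.
Step 7 — Real power: P = Re(S) = 2.619 W.
Step 8 — Reactive power: Q = Im(S) = -7.724 VAR.
Step 9 — Apparent power: |S| = 8.156 VA.
Step 10 — Power factor: PF = P/|S| = 0.3211 (leading).

(a) P = 2.619 W  (b) Q = -7.724 VAR  (c) S = 8.156 VA  (d) PF = 0.3211 (leading)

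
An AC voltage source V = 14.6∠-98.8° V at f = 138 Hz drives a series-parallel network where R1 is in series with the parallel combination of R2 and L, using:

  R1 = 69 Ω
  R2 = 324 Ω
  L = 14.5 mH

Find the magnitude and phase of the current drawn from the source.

Step 1 — Angular frequency: ω = 2π·f = 2π·138 = 867.1 rad/s.
Step 2 — Component impedances:
  R1: Z = R = 69 Ω
  R2: Z = R = 324 Ω
  L: Z = jωL = j·867.1·0.0145 = 0 + j12.57 Ω
Step 3 — Parallel branch: R2 || L = 1/(1/R2 + 1/L) = 0.4871 + j12.55 Ω.
Step 4 — Series with R1: Z_total = R1 + (R2 || L) = 69.49 + j12.55 Ω = 70.61∠10.2° Ω.
Step 5 — Source phasor: V = 14.6∠-98.8° V = -2.234 - j14.43 V.
Step 6 — Ohm's law: I = V / Z_total = (-2.234 - j14.43) / (69.49 + j12.55) = -0.06745 - j0.1955 A.
Step 7 — Convert to polar: |I| = 0.2068 A, ∠I = -109.0°.

I = 0.2068∠-109.0° A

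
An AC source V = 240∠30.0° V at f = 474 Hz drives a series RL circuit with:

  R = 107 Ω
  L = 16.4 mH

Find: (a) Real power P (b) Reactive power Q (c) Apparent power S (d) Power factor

Step 1 — Angular frequency: ω = 2π·f = 2π·474 = 2978 rad/s.
Step 2 — Component impedances:
  R: Z = R = 107 Ω
  L: Z = jωL = j·2978·0.0164 = 0 + j48.84 Ω
Step 3 — Series combination: Z_total = R + L = 107 + j48.84 Ω = 117.6∠24.5° Ω.
Step 4 — Source phasor: V = 240∠30.0° V = 207.8 + j120 V.
Step 5 — Current: I = V / Z = 2.031 + j0.1943 A = 2.04∠5.5° A.
Step 6 — Complex power: S = V·I* = 445.5 + j203.4 VA.
Step 7 — Real power: P = Re(S) = 445.5 W.
Step 8 — Reactive power: Q = Im(S) = 203.4 VAR.
Step 9 — Apparent power: |S| = 489.7 VA.
Step 10 — Power factor: PF = P/|S| = 0.9097 (lagging).

(a) P = 445.5 W  (b) Q = 203.4 VAR  (c) S = 489.7 VA  (d) PF = 0.9097 (lagging)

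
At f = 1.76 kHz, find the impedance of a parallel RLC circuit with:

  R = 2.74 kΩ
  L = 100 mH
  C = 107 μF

Step 1 — Angular frequency: ω = 2π·f = 2π·1760 = 1.106e+04 rad/s.
Step 2 — Component impedances:
  R: Z = R = 2740 Ω
  L: Z = jωL = j·1.106e+04·0.1 = 0 + j1106 Ω
  C: Z = 1/(jωC) = -j/(ω·C) = 0 - j0.8451 Ω
Step 3 — Parallel combination: 1/Z_total = 1/R + 1/L + 1/C; Z_total = 0.0002611 - j0.8458 Ω = 0.8458∠-90.0° Ω.

Z = 0.0002611 - j0.8458 Ω = 0.8458∠-90.0° Ω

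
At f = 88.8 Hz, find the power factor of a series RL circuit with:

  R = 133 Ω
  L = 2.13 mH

Step 1 — Angular frequency: ω = 2π·f = 2π·88.8 = 557.9 rad/s.
Step 2 — Component impedances:
  R: Z = R = 133 Ω
  L: Z = jωL = j·557.9·0.00213 = 0 + j1.188 Ω
Step 3 — Series combination: Z_total = R + L = 133 + j1.188 Ω = 133∠0.5° Ω.
Step 4 — Power factor: PF = cos(φ) = Re(Z)/|Z| = 133/133 = 1.
Step 5 — Type: Im(Z) = 1.188 ⇒ lagging (phase φ = 0.5°).

PF = 1 (lagging, φ = 0.5°)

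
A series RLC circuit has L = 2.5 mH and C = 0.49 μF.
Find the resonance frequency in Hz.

Step 1 — Resonance condition Im(Z)=0 gives ω₀ = 1/√(LC).
Step 2 — ω₀ = 1/√(0.0025·4.9e-07) = 2.857e+04 rad/s.
Step 3 — f₀ = ω₀/(2π) = 4547 Hz.

f₀ = 4547 Hz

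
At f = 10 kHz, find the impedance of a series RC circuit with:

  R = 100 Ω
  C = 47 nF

Step 1 — Angular frequency: ω = 2π·f = 2π·1e+04 = 6.283e+04 rad/s.
Step 2 — Component impedances:
  R: Z = R = 100 Ω
  C: Z = 1/(jωC) = -j/(ω·C) = 0 - j338.6 Ω
Step 3 — Series combination: Z_total = R + C = 100 - j338.6 Ω = 353.1∠-73.5° Ω.

Z = 100 - j338.6 Ω = 353.1∠-73.5° Ω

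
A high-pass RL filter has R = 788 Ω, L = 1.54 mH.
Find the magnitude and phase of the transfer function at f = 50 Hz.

Step 1 — Angular frequency: ω = 2π·50 = 314.2 rad/s.
Step 2 — Transfer function: H(jω) = jωL/(R + jωL).
Step 3 — Numerator jωL = j·0.4838; denominator R + jωL = 788 + j0.4838.
Step 4 — H = 3.77e-07 + j0.000614.
Step 5 — Magnitude: |H| = 0.000614 (-64.2 dB); phase: φ = 90.0°.

|H| = 0.000614 (-64.2 dB), φ = 90.0°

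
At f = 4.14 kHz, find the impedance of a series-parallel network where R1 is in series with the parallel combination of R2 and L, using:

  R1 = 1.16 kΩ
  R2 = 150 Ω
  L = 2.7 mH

Step 1 — Angular frequency: ω = 2π·f = 2π·4140 = 2.601e+04 rad/s.
Step 2 — Component impedances:
  R1: Z = R = 1160 Ω
  R2: Z = R = 150 Ω
  L: Z = jωL = j·2.601e+04·0.0027 = 0 + j70.23 Ω
Step 3 — Parallel branch: R2 || L = 1/(1/R2 + 1/L) = 26.97 + j57.6 Ω.
Step 4 — Series with R1: Z_total = R1 + (R2 || L) = 1187 + j57.6 Ω = 1188∠2.8° Ω.

Z = 1187 + j57.6 Ω = 1188∠2.8° Ω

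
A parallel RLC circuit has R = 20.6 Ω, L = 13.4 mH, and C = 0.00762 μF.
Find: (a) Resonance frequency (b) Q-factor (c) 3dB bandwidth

Step 1 — Resonance: ω₀ = 1/√(LC) = 1/√(0.0134·7.62e-09) = 9.896e+04 rad/s.
Step 2 — f₀ = ω₀/(2π) = 1.575e+04 Hz.
Step 3 — Parallel Q: Q = R/(ω₀L) = 20.6/(9.896e+04·0.0134) = 0.01553.
Step 4 — Bandwidth: Δω = ω₀/Q = 6.371e+06 rad/s; BW = Δω/(2π) = 1.014e+06 Hz.

(a) f₀ = 1.575e+04 Hz  (b) Q = 0.01553  (c) BW = 1.014e+06 Hz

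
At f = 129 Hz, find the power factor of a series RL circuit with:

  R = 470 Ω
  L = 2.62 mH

Step 1 — Angular frequency: ω = 2π·f = 2π·129 = 810.5 rad/s.
Step 2 — Component impedances:
  R: Z = R = 470 Ω
  L: Z = jωL = j·810.5·0.00262 = 0 + j2.124 Ω
Step 3 — Series combination: Z_total = R + L = 470 + j2.124 Ω = 470∠0.3° Ω.
Step 4 — Power factor: PF = cos(φ) = Re(Z)/|Z| = 470/470 = 1.
Step 5 — Type: Im(Z) = 2.124 ⇒ lagging (phase φ = 0.3°).

PF = 1 (lagging, φ = 0.3°)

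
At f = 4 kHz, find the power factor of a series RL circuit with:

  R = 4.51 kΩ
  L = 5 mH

Step 1 — Angular frequency: ω = 2π·f = 2π·4000 = 2.513e+04 rad/s.
Step 2 — Component impedances:
  R: Z = R = 4510 Ω
  L: Z = jωL = j·2.513e+04·0.005 = 0 + j125.7 Ω
Step 3 — Series combination: Z_total = R + L = 4510 + j125.7 Ω = 4512∠1.6° Ω.
Step 4 — Power factor: PF = cos(φ) = Re(Z)/|Z| = 4510/4512 = 0.9996.
Step 5 — Type: Im(Z) = 125.7 ⇒ lagging (phase φ = 1.6°).

PF = 0.9996 (lagging, φ = 1.6°)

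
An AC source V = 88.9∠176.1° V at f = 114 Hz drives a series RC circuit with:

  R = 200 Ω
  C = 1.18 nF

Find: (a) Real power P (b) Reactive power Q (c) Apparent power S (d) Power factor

Step 1 — Angular frequency: ω = 2π·f = 2π·114 = 716.3 rad/s.
Step 2 — Component impedances:
  R: Z = R = 200 Ω
  C: Z = 1/(jωC) = -j/(ω·C) = 0 - j1.183e+06 Ω
Step 3 — Series combination: Z_total = R + C = 200 - j1.183e+06 Ω = 1.183e+06∠-90.0° Ω.
Step 4 — Source phasor: V = 88.9∠176.1° V = -88.69 + j6.047 V.
Step 5 — Current: I = V / Z = -5.123e-06 - j7.496e-05 A = 7.514e-05∠-93.9° A.
Step 6 — Complex power: S = V·I* = 1.129e-06 - j0.00668 VA.
Step 7 — Real power: P = Re(S) = 1.129e-06 W.
Step 8 — Reactive power: Q = Im(S) = -0.00668 VAR.
Step 9 — Apparent power: |S| = 0.00668 VA.
Step 10 — Power factor: PF = P/|S| = 0.000169 (leading).

(a) P = 1.129e-06 W  (b) Q = -0.00668 VAR  (c) S = 0.00668 VA  (d) PF = 0.000169 (leading)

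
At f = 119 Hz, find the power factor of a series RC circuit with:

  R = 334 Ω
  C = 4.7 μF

Step 1 — Angular frequency: ω = 2π·f = 2π·119 = 747.7 rad/s.
Step 2 — Component impedances:
  R: Z = R = 334 Ω
  C: Z = 1/(jωC) = -j/(ω·C) = 0 - j284.6 Ω
Step 3 — Series combination: Z_total = R + C = 334 - j284.6 Ω = 438.8∠-40.4° Ω.
Step 4 — Power factor: PF = cos(φ) = Re(Z)/|Z| = 334/438.8 = 0.7612.
Step 5 — Type: Im(Z) = -284.6 ⇒ leading (phase φ = -40.4°).

PF = 0.7612 (leading, φ = -40.4°)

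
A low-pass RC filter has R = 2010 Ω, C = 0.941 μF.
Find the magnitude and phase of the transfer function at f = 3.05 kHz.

Step 1 — Angular frequency: ω = 2π·3050 = 1.916e+04 rad/s.
Step 2 — Transfer function: H(jω) = 1/(1 + jωRC).
Step 3 — Denominator: 1 + jωRC = 1 + j·1.916e+04·2010·9.41e-07 = 1 + j36.25.
Step 4 — H = 0.0007606 - j0.02757.
Step 5 — Magnitude: |H| = 0.02758 (-31.2 dB); phase: φ = -88.4°.

|H| = 0.02758 (-31.2 dB), φ = -88.4°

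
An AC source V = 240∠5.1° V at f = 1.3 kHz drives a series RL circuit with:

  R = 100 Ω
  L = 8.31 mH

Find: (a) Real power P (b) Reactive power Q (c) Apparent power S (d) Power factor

Step 1 — Angular frequency: ω = 2π·f = 2π·1300 = 8168 rad/s.
Step 2 — Component impedances:
  R: Z = R = 100 Ω
  L: Z = jωL = j·8168·0.00831 = 0 + j67.88 Ω
Step 3 — Series combination: Z_total = R + L = 100 + j67.88 Ω = 120.9∠34.2° Ω.
Step 4 — Source phasor: V = 240∠5.1° V = 239 + j21.33 V.
Step 5 — Current: I = V / Z = 1.736 - j0.9648 A = 1.986∠-29.1° A.
Step 6 — Complex power: S = V·I* = 394.3 + j267.7 VA.
Step 7 — Real power: P = Re(S) = 394.3 W.
Step 8 — Reactive power: Q = Im(S) = 267.7 VAR.
Step 9 — Apparent power: |S| = 476.6 VA.
Step 10 — Power factor: PF = P/|S| = 0.8274 (lagging).

(a) P = 394.3 W  (b) Q = 267.7 VAR  (c) S = 476.6 VA  (d) PF = 0.8274 (lagging)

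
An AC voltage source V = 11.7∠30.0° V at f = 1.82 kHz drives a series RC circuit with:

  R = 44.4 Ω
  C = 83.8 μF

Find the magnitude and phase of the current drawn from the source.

Step 1 — Angular frequency: ω = 2π·f = 2π·1820 = 1.144e+04 rad/s.
Step 2 — Component impedances:
  R: Z = R = 44.4 Ω
  C: Z = 1/(jωC) = -j/(ω·C) = 0 - j1.044 Ω
Step 3 — Series combination: Z_total = R + C = 44.4 - j1.044 Ω = 44.41∠-1.3° Ω.
Step 4 — Source phasor: V = 11.7∠30.0° V = 10.13 + j5.85 V.
Step 5 — Ohm's law: I = V / Z_total = (10.13 + j5.85) / (44.4 - j1.044) = 0.225 + j0.137 A.
Step 6 — Convert to polar: |I| = 0.2634 A, ∠I = 31.3°.

I = 0.2634∠31.3° A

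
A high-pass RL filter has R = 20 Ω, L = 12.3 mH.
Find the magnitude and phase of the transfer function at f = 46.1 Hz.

Step 1 — Angular frequency: ω = 2π·46.1 = 289.7 rad/s.
Step 2 — Transfer function: H(jω) = jωL/(R + jωL).
Step 3 — Numerator jωL = j·3.563; denominator R + jωL = 20 + j3.563.
Step 4 — H = 0.03076 + j0.1727.
Step 5 — Magnitude: |H| = 0.1754 (-15.1 dB); phase: φ = 79.9°.

|H| = 0.1754 (-15.1 dB), φ = 79.9°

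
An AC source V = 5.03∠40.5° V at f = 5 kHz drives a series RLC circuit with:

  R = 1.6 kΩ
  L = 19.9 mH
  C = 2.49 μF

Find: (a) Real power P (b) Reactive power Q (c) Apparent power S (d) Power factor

Step 1 — Angular frequency: ω = 2π·f = 2π·5000 = 3.142e+04 rad/s.
Step 2 — Component impedances:
  R: Z = R = 1600 Ω
  L: Z = jωL = j·3.142e+04·0.0199 = 0 + j625.2 Ω
  C: Z = 1/(jωC) = -j/(ω·C) = 0 - j12.78 Ω
Step 3 — Series combination: Z_total = R + L + C = 1600 + j612.4 Ω = 1713∠20.9° Ω.
Step 4 — Source phasor: V = 5.03∠40.5° V = 3.825 + j3.267 V.
Step 5 — Current: I = V / Z = 0.002767 + j0.0009828 A = 0.002936∠19.6° A.
Step 6 — Complex power: S = V·I* = 0.01379 + j0.005279 VA.
Step 7 — Real power: P = Re(S) = 0.01379 W.
Step 8 — Reactive power: Q = Im(S) = 0.005279 VAR.
Step 9 — Apparent power: |S| = 0.01477 VA.
Step 10 — Power factor: PF = P/|S| = 0.9339 (lagging).

(a) P = 0.01379 W  (b) Q = 0.005279 VAR  (c) S = 0.01477 VA  (d) PF = 0.9339 (lagging)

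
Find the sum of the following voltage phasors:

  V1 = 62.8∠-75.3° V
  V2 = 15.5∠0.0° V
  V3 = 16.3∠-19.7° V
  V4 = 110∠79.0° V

Step 1 — Convert each phasor to rectangular form:
  V1 = 62.8·(cos(-75.3°) + j·sin(-75.3°)) = 15.94 - j60.74 V
  V2 = 15.5·(cos(0.0°) + j·sin(0.0°)) = 15.5 V
  V3 = 16.3·(cos(-19.7°) + j·sin(-19.7°)) = 15.35 - j5.495 V
  V4 = 110·(cos(79.0°) + j·sin(79.0°)) = 20.99 + j108 V
Step 2 — Sum components: V_total = 67.77 + j41.74 V.
Step 3 — Convert to polar: |V_total| = 79.59 V, ∠V_total = 31.6°.

V_total = 79.59∠31.6° V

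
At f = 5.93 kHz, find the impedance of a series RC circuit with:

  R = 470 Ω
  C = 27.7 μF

Step 1 — Angular frequency: ω = 2π·f = 2π·5930 = 3.726e+04 rad/s.
Step 2 — Component impedances:
  R: Z = R = 470 Ω
  C: Z = 1/(jωC) = -j/(ω·C) = 0 - j0.9689 Ω
Step 3 — Series combination: Z_total = R + C = 470 - j0.9689 Ω = 470∠-0.1° Ω.

Z = 470 - j0.9689 Ω = 470∠-0.1° Ω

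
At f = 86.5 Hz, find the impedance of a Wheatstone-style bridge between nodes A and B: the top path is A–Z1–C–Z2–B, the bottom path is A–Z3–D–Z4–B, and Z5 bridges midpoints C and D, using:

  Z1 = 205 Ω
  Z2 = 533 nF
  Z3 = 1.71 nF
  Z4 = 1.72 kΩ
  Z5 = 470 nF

Step 1 — Angular frequency: ω = 2π·f = 2π·86.5 = 543.5 rad/s.
Step 2 — Component impedances:
  Z1: Z = R = 205 Ω
  Z2: Z = 1/(jωC) = -j/(ω·C) = 0 - j3452 Ω
  Z3: Z = 1/(jωC) = -j/(ω·C) = 0 - j1.076e+06 Ω
  Z4: Z = R = 1720 Ω
  Z5: Z = 1/(jωC) = -j/(ω·C) = 0 - j3915 Ω
Step 3 — Bridge requires nodal analysis (the Z5 bridge couples midpoints C and D, so the two paths cannot be reduced to a simple series/parallel combination). Setting node B to ground and injecting 1 A at node A, the 3-node admittance system at A, C, D solves to V_A = Z_AB = 563.8 - j1915 Ω = 1997∠-73.6° Ω.

Z = 563.8 - j1915 Ω = 1997∠-73.6° Ω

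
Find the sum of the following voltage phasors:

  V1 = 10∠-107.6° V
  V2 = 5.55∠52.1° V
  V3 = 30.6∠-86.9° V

Step 1 — Convert each phasor to rectangular form:
  V1 = 10·(cos(-107.6°) + j·sin(-107.6°)) = -3.024 - j9.532 V
  V2 = 5.55·(cos(52.1°) + j·sin(52.1°)) = 3.409 + j4.379 V
  V3 = 30.6·(cos(-86.9°) + j·sin(-86.9°)) = 1.655 - j30.56 V
Step 2 — Sum components: V_total = 2.04 - j35.71 V.
Step 3 — Convert to polar: |V_total| = 35.77 V, ∠V_total = -86.7°.

V_total = 35.77∠-86.7° V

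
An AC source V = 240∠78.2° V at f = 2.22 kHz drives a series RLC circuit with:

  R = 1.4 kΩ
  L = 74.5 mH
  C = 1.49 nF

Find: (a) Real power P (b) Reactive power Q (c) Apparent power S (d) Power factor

Step 1 — Angular frequency: ω = 2π·f = 2π·2220 = 1.395e+04 rad/s.
Step 2 — Component impedances:
  R: Z = R = 1400 Ω
  L: Z = jωL = j·1.395e+04·0.0745 = 0 + j1039 Ω
  C: Z = 1/(jωC) = -j/(ω·C) = 0 - j4.812e+04 Ω
Step 3 — Series combination: Z_total = R + L + C = 1400 - j4.708e+04 Ω = 4.71e+04∠-88.3° Ω.
Step 4 — Source phasor: V = 240∠78.2° V = 49.08 + j234.9 V.
Step 5 — Current: I = V / Z = -0.004955 + j0.00119 A = 0.005096∠166.5° A.
Step 6 — Complex power: S = V·I* = 0.03636 - j1.222 VA.
Step 7 — Real power: P = Re(S) = 0.03636 W.
Step 8 — Reactive power: Q = Im(S) = -1.222 VAR.
Step 9 — Apparent power: |S| = 1.223 VA.
Step 10 — Power factor: PF = P/|S| = 0.02973 (leading).

(a) P = 0.03636 W  (b) Q = -1.222 VAR  (c) S = 1.223 VA  (d) PF = 0.02973 (leading)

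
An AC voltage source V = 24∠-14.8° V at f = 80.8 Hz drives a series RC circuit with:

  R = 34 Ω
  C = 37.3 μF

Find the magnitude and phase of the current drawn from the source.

Step 1 — Angular frequency: ω = 2π·f = 2π·80.8 = 507.7 rad/s.
Step 2 — Component impedances:
  R: Z = R = 34 Ω
  C: Z = 1/(jωC) = -j/(ω·C) = 0 - j52.81 Ω
Step 3 — Series combination: Z_total = R + C = 34 - j52.81 Ω = 62.81∠-57.2° Ω.
Step 4 — Source phasor: V = 24∠-14.8° V = 23.2 - j6.131 V.
Step 5 — Ohm's law: I = V / Z_total = (23.2 - j6.131) / (34 - j52.81) = 0.2821 + j0.2578 A.
Step 6 — Convert to polar: |I| = 0.3821 A, ∠I = 42.4°.

I = 0.3821∠42.4° A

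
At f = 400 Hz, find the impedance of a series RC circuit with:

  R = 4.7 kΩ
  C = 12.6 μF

Step 1 — Angular frequency: ω = 2π·f = 2π·400 = 2513 rad/s.
Step 2 — Component impedances:
  R: Z = R = 4700 Ω
  C: Z = 1/(jωC) = -j/(ω·C) = 0 - j31.58 Ω
Step 3 — Series combination: Z_total = R + C = 4700 - j31.58 Ω = 4700∠-0.4° Ω.

Z = 4700 - j31.58 Ω = 4700∠-0.4° Ω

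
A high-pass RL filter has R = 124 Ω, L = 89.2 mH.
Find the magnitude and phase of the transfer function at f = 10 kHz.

Step 1 — Angular frequency: ω = 2π·1e+04 = 6.283e+04 rad/s.
Step 2 — Transfer function: H(jω) = jωL/(R + jωL).
Step 3 — Numerator jωL = j·5605; denominator R + jωL = 124 + j5605.
Step 4 — H = 0.9995 + j0.02211.
Step 5 — Magnitude: |H| = 0.9998 (-0.0 dB); phase: φ = 1.3°.

|H| = 0.9998 (-0.0 dB), φ = 1.3°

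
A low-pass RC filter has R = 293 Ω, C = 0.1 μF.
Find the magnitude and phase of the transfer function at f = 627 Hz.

Step 1 — Angular frequency: ω = 2π·627 = 3940 rad/s.
Step 2 — Transfer function: H(jω) = 1/(1 + jωRC).
Step 3 — Denominator: 1 + jωRC = 1 + j·3940·293·1e-07 = 1 + j0.1154.
Step 4 — H = 0.9869 - j0.1139.
Step 5 — Magnitude: |H| = 0.9934 (-0.1 dB); phase: φ = -6.6°.

|H| = 0.9934 (-0.1 dB), φ = -6.6°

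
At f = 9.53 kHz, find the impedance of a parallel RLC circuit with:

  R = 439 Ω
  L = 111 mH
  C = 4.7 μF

Step 1 — Angular frequency: ω = 2π·f = 2π·9530 = 5.988e+04 rad/s.
Step 2 — Component impedances:
  R: Z = R = 439 Ω
  L: Z = jωL = j·5.988e+04·0.111 = 0 + j6647 Ω
  C: Z = 1/(jωC) = -j/(ω·C) = 0 - j3.553 Ω
Step 3 — Parallel combination: 1/Z_total = 1/R + 1/L + 1/C; Z_total = 0.02879 - j3.555 Ω = 3.555∠-89.5° Ω.

Z = 0.02879 - j3.555 Ω = 3.555∠-89.5° Ω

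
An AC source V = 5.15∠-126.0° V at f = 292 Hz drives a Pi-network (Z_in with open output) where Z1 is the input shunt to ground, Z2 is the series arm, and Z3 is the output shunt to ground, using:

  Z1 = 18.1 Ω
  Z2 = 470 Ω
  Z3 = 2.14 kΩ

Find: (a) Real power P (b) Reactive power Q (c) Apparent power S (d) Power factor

Step 1 — Angular frequency: ω = 2π·f = 2π·292 = 1835 rad/s.
Step 2 — Component impedances:
  Z1: Z = R = 18.1 Ω
  Z2: Z = R = 470 Ω
  Z3: Z = R = 2140 Ω
Step 3 — With open output, the series arm Z2 and the output shunt Z3 appear in series to ground: Z2 + Z3 = 2610 Ω.
Step 4 — Parallel with input shunt Z1: Z_in = Z1 || (Z2 + Z3) = 17.98 Ω = 17.98∠0.0° Ω.
Step 5 — Source phasor: V = 5.15∠-126.0° V = -3.027 - j4.166 V.
Step 6 — Current: I = V / Z = -0.1684 - j0.2318 A = 0.2865∠-126.0° A.
Step 7 — Complex power: S = V·I* = 1.475 VA.
Step 8 — Real power: P = Re(S) = 1.475 W.
Step 9 — Reactive power: Q = Im(S) = 0 VAR.
Step 10 — Apparent power: |S| = 1.475 VA.
Step 11 — Power factor: PF = P/|S| = 1 (unity).

(a) P = 1.475 W  (b) Q = 0 VAR  (c) S = 1.475 VA  (d) PF = 1 (unity)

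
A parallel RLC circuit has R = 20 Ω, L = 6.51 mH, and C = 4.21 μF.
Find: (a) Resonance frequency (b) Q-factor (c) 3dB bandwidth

Step 1 — Resonance: ω₀ = 1/√(LC) = 1/√(0.00651·4.21e-06) = 6040 rad/s.
Step 2 — f₀ = ω₀/(2π) = 961.4 Hz.
Step 3 — Parallel Q: Q = R/(ω₀L) = 20/(6040·0.00651) = 0.5086.
Step 4 — Bandwidth: Δω = ω₀/Q = 1.188e+04 rad/s; BW = Δω/(2π) = 1890 Hz.

(a) f₀ = 961.4 Hz  (b) Q = 0.5086  (c) BW = 1890 Hz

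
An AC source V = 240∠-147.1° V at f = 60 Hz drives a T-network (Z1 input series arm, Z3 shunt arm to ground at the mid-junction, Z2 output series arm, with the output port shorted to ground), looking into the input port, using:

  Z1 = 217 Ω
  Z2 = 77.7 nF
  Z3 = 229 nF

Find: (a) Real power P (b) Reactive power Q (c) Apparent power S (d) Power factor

Step 1 — Angular frequency: ω = 2π·f = 2π·60 = 377 rad/s.
Step 2 — Component impedances:
  Z1: Z = R = 217 Ω
  Z2: Z = 1/(jωC) = -j/(ω·C) = 0 - j3.414e+04 Ω
  Z3: Z = 1/(jωC) = -j/(ω·C) = 0 - j1.158e+04 Ω
Step 3 — With the output port shorted to ground, the output series arm Z2 runs from the junction to ground; the shunt arm Z3 also runs from the junction to ground. They appear in parallel: Z3 || Z2 = 0 - j8649 Ω.
Step 4 — Series with input arm Z1: Z_in = Z1 + (Z3 || Z2) = 217 - j8649 Ω = 8652∠-88.6° Ω.
Step 5 — Source phasor: V = 240∠-147.1° V = -201.5 - j130.4 V.
Step 6 — Current: I = V / Z = 0.01448 - j0.02366 A = 0.02774∠-58.5° A.
Step 7 — Complex power: S = V·I* = 0.167 - j6.656 VA.
Step 8 — Real power: P = Re(S) = 0.167 W.
Step 9 — Reactive power: Q = Im(S) = -6.656 VAR.
Step 10 — Apparent power: |S| = 6.658 VA.
Step 11 — Power factor: PF = P/|S| = 0.02508 (leading).

(a) P = 0.167 W  (b) Q = -6.656 VAR  (c) S = 6.658 VA  (d) PF = 0.02508 (leading)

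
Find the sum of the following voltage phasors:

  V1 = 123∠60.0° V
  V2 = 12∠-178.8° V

Step 1 — Convert each phasor to rectangular form:
  V1 = 123·(cos(60.0°) + j·sin(60.0°)) = 61.5 + j106.5 V
  V2 = 12·(cos(-178.8°) + j·sin(-178.8°)) = -12 - j0.2513 V
Step 2 — Sum components: V_total = 49.5 + j106.3 V.
Step 3 — Convert to polar: |V_total| = 117.2 V, ∠V_total = 65.0°.

V_total = 117.2∠65.0° V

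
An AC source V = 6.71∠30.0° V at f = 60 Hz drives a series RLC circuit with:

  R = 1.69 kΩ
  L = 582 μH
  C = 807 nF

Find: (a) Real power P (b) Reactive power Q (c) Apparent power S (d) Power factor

Step 1 — Angular frequency: ω = 2π·f = 2π·60 = 377 rad/s.
Step 2 — Component impedances:
  R: Z = R = 1690 Ω
  L: Z = jωL = j·377·0.000582 = 0 + j0.2194 Ω
  C: Z = 1/(jωC) = -j/(ω·C) = 0 - j3287 Ω
Step 3 — Series combination: Z_total = R + L + C = 1690 - j3287 Ω = 3696∠-62.8° Ω.
Step 4 — Source phasor: V = 6.71∠30.0° V = 5.811 + j3.355 V.
Step 5 — Current: I = V / Z = -8.832e-05 + j0.001813 A = 0.001816∠92.8° A.
Step 6 — Complex power: S = V·I* = 0.005571 - j0.01083 VA.
Step 7 — Real power: P = Re(S) = 0.005571 W.
Step 8 — Reactive power: Q = Im(S) = -0.01083 VAR.
Step 9 — Apparent power: |S| = 0.01218 VA.
Step 10 — Power factor: PF = P/|S| = 0.4573 (leading).

(a) P = 0.005571 W  (b) Q = -0.01083 VAR  (c) S = 0.01218 VA  (d) PF = 0.4573 (leading)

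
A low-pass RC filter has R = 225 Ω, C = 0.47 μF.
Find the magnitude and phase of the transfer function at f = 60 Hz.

Step 1 — Angular frequency: ω = 2π·60 = 377 rad/s.
Step 2 — Transfer function: H(jω) = 1/(1 + jωRC).
Step 3 — Denominator: 1 + jωRC = 1 + j·377·225·4.7e-07 = 1 + j0.03987.
Step 4 — H = 0.9984 - j0.0398.
Step 5 — Magnitude: |H| = 0.9992 (-0.0 dB); phase: φ = -2.3°.

|H| = 0.9992 (-0.0 dB), φ = -2.3°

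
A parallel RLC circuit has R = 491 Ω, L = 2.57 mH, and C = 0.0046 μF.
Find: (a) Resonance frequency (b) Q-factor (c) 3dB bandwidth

Step 1 — Resonance: ω₀ = 1/√(LC) = 1/√(0.00257·4.6e-09) = 2.908e+05 rad/s.
Step 2 — f₀ = ω₀/(2π) = 4.629e+04 Hz.
Step 3 — Parallel Q: Q = R/(ω₀L) = 491/(2.908e+05·0.00257) = 0.6569.
Step 4 — Bandwidth: Δω = ω₀/Q = 4.428e+05 rad/s; BW = Δω/(2π) = 7.047e+04 Hz.

(a) f₀ = 4.629e+04 Hz  (b) Q = 0.6569  (c) BW = 7.047e+04 Hz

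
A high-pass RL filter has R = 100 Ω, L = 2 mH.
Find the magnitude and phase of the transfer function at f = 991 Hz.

Step 1 — Angular frequency: ω = 2π·991 = 6227 rad/s.
Step 2 — Transfer function: H(jω) = jωL/(R + jωL).
Step 3 — Numerator jωL = j·12.45; denominator R + jωL = 100 + j12.45.
Step 4 — H = 0.01527 + j0.1226.
Step 5 — Magnitude: |H| = 0.1236 (-18.2 dB); phase: φ = 82.9°.

|H| = 0.1236 (-18.2 dB), φ = 82.9°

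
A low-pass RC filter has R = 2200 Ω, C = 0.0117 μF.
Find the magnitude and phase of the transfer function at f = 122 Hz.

Step 1 — Angular frequency: ω = 2π·122 = 766.5 rad/s.
Step 2 — Transfer function: H(jω) = 1/(1 + jωRC).
Step 3 — Denominator: 1 + jωRC = 1 + j·766.5·2200·1.17e-08 = 1 + j0.01973.
Step 4 — H = 0.9996 - j0.01972.
Step 5 — Magnitude: |H| = 0.9998 (-0.0 dB); phase: φ = -1.1°.

|H| = 0.9998 (-0.0 dB), φ = -1.1°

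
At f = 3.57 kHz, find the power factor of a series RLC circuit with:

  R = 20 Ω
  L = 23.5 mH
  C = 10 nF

Step 1 — Angular frequency: ω = 2π·f = 2π·3570 = 2.243e+04 rad/s.
Step 2 — Component impedances:
  R: Z = R = 20 Ω
  L: Z = jωL = j·2.243e+04·0.0235 = 0 + j527.1 Ω
  C: Z = 1/(jωC) = -j/(ω·C) = 0 - j4458 Ω
Step 3 — Series combination: Z_total = R + L + C = 20 - j3931 Ω = 3931∠-89.7° Ω.
Step 4 — Power factor: PF = cos(φ) = Re(Z)/|Z| = 20/3931 = 0.005088.
Step 5 — Type: Im(Z) = -3931 ⇒ leading (phase φ = -89.7°).

PF = 0.005088 (leading, φ = -89.7°)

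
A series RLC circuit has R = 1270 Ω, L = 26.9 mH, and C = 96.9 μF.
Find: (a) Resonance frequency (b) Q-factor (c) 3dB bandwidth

Step 1 — Resonance: ω₀ = 1/√(LC) = 1/√(0.0269·9.69e-05) = 619.4 rad/s.
Step 2 — f₀ = ω₀/(2π) = 98.58 Hz.
Step 3 — Series Q: Q = ω₀L/R = 619.4·0.0269/1270 = 0.01312.
Step 4 — Bandwidth: Δω = ω₀/Q = 4.721e+04 rad/s; BW = Δω/(2π) = 7514 Hz.

(a) f₀ = 98.58 Hz  (b) Q = 0.01312  (c) BW = 7514 Hz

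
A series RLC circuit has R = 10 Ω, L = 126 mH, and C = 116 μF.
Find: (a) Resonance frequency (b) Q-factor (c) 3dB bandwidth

Step 1 — Resonance condition Im(Z)=0 gives ω₀ = 1/√(LC).
Step 2 — ω₀ = 1/√(0.126·0.000116) = 261.6 rad/s.
Step 3 — f₀ = ω₀/(2π) = 41.63 Hz.
Step 4 — Series Q: Q = ω₀L/R = 261.6·0.126/10 = 3.296.
Step 5 — 3dB bandwidth: Δω = ω₀/Q = 79.37 rad/s; BW = Δω/(2π) = 12.63 Hz.

(a) f₀ = 41.63 Hz  (b) Q = 3.296  (c) BW = 12.63 Hz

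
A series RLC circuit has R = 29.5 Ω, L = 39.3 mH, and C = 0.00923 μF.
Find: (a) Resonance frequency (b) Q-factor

Step 1 — Resonance condition Im(Z)=0 gives ω₀ = 1/√(LC).
Step 2 — ω₀ = 1/√(0.0393·9.23e-09) = 5.251e+04 rad/s.
Step 3 — f₀ = ω₀/(2π) = 8356 Hz.
Step 4 — Series Q: Q = ω₀L/R = 5.251e+04·0.0393/29.5 = 69.95.

(a) f₀ = 8356 Hz  (b) Q = 69.95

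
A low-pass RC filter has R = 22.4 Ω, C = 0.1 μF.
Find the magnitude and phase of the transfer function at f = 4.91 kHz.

Step 1 — Angular frequency: ω = 2π·4910 = 3.085e+04 rad/s.
Step 2 — Transfer function: H(jω) = 1/(1 + jωRC).
Step 3 — Denominator: 1 + jωRC = 1 + j·3.085e+04·22.4·1e-07 = 1 + j0.0691.
Step 4 — H = 0.9952 - j0.06878.
Step 5 — Magnitude: |H| = 0.9976 (-0.0 dB); phase: φ = -4.0°.

|H| = 0.9976 (-0.0 dB), φ = -4.0°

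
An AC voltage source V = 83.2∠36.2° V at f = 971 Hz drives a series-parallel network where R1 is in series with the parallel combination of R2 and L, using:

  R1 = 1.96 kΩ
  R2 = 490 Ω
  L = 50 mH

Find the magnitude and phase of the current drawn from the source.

Step 1 — Angular frequency: ω = 2π·f = 2π·971 = 6101 rad/s.
Step 2 — Component impedances:
  R1: Z = R = 1960 Ω
  R2: Z = R = 490 Ω
  L: Z = jωL = j·6101·0.05 = 0 + j305 Ω
Step 3 — Parallel branch: R2 || L = 1/(1/R2 + 1/L) = 136.9 + j219.8 Ω.
Step 4 — Series with R1: Z_total = R1 + (R2 || L) = 2097 + j219.8 Ω = 2108∠6.0° Ω.
Step 5 — Source phasor: V = 83.2∠36.2° V = 67.14 + j49.14 V.
Step 6 — Ohm's law: I = V / Z_total = (67.14 + j49.14) / (2097 + j219.8) = 0.0341 + j0.01986 A.
Step 7 — Convert to polar: |I| = 0.03946 A, ∠I = 30.2°.

I = 0.03946∠30.2° A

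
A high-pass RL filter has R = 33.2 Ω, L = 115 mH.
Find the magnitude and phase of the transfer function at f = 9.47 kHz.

Step 1 — Angular frequency: ω = 2π·9470 = 5.95e+04 rad/s.
Step 2 — Transfer function: H(jω) = jωL/(R + jωL).
Step 3 — Numerator jωL = j·6843; denominator R + jωL = 33.2 + j6843.
Step 4 — H = 1 + j0.004852.
Step 5 — Magnitude: |H| = 1 (-0.0 dB); phase: φ = 0.3°.

|H| = 1 (-0.0 dB), φ = 0.3°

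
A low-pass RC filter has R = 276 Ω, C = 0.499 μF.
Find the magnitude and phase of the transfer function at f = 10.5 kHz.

Step 1 — Angular frequency: ω = 2π·1.05e+04 = 6.597e+04 rad/s.
Step 2 — Transfer function: H(jω) = 1/(1 + jωRC).
Step 3 — Denominator: 1 + jωRC = 1 + j·6.597e+04·276·4.99e-07 = 1 + j9.086.
Step 4 — H = 0.01197 - j0.1087.
Step 5 — Magnitude: |H| = 0.1094 (-19.2 dB); phase: φ = -83.7°.

|H| = 0.1094 (-19.2 dB), φ = -83.7°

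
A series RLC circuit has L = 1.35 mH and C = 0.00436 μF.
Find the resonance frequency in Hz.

Step 1 — Resonance condition Im(Z)=0 gives ω₀ = 1/√(LC).
Step 2 — ω₀ = 1/√(0.00135·4.36e-09) = 4.122e+05 rad/s.
Step 3 — f₀ = ω₀/(2π) = 6.56e+04 Hz.

f₀ = 6.56e+04 Hz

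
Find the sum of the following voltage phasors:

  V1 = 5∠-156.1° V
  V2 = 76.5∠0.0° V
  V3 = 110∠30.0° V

Step 1 — Convert each phasor to rectangular form:
  V1 = 5·(cos(-156.1°) + j·sin(-156.1°)) = -4.571 - j2.026 V
  V2 = 76.5·(cos(0.0°) + j·sin(0.0°)) = 76.5 V
  V3 = 110·(cos(30.0°) + j·sin(30.0°)) = 95.26 + j55 V
Step 2 — Sum components: V_total = 167.2 + j52.97 V.
Step 3 — Convert to polar: |V_total| = 175.4 V, ∠V_total = 17.6°.

V_total = 175.4∠17.6° V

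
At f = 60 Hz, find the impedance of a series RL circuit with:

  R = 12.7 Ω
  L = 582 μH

Step 1 — Angular frequency: ω = 2π·f = 2π·60 = 377 rad/s.
Step 2 — Component impedances:
  R: Z = R = 12.7 Ω
  L: Z = jωL = j·377·0.000582 = 0 + j0.2194 Ω
Step 3 — Series combination: Z_total = R + L = 12.7 + j0.2194 Ω = 12.7∠1.0° Ω.

Z = 12.7 + j0.2194 Ω = 12.7∠1.0° Ω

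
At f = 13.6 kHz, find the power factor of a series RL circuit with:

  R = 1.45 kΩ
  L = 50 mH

Step 1 — Angular frequency: ω = 2π·f = 2π·1.36e+04 = 8.545e+04 rad/s.
Step 2 — Component impedances:
  R: Z = R = 1450 Ω
  L: Z = jωL = j·8.545e+04·0.05 = 0 + j4273 Ω
Step 3 — Series combination: Z_total = R + L = 1450 + j4273 Ω = 4512∠71.3° Ω.
Step 4 — Power factor: PF = cos(φ) = Re(Z)/|Z| = 1450/4512 = 0.3214.
Step 5 — Type: Im(Z) = 4273 ⇒ lagging (phase φ = 71.3°).

PF = 0.3214 (lagging, φ = 71.3°)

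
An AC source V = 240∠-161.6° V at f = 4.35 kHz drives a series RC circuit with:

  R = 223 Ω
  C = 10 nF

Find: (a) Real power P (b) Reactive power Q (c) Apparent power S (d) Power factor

Step 1 — Angular frequency: ω = 2π·f = 2π·4350 = 2.733e+04 rad/s.
Step 2 — Component impedances:
  R: Z = R = 223 Ω
  C: Z = 1/(jωC) = -j/(ω·C) = 0 - j3659 Ω
Step 3 — Series combination: Z_total = R + C = 223 - j3659 Ω = 3666∠-86.5° Ω.
Step 4 — Source phasor: V = 240∠-161.6° V = -227.7 - j75.76 V.
Step 5 — Current: I = V / Z = 0.01685 - j0.06327 A = 0.06547∠-75.1° A.
Step 6 — Complex power: S = V·I* = 0.956 - j15.68 VA.
Step 7 — Real power: P = Re(S) = 0.956 W.
Step 8 — Reactive power: Q = Im(S) = -15.68 VAR.
Step 9 — Apparent power: |S| = 15.71 VA.
Step 10 — Power factor: PF = P/|S| = 0.06084 (leading).

(a) P = 0.956 W  (b) Q = -15.68 VAR  (c) S = 15.71 VA  (d) PF = 0.06084 (leading)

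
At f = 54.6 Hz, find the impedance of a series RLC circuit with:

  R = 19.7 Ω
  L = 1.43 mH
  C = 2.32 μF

Step 1 — Angular frequency: ω = 2π·f = 2π·54.6 = 343.1 rad/s.
Step 2 — Component impedances:
  R: Z = R = 19.7 Ω
  L: Z = jωL = j·343.1·0.00143 = 0 + j0.4906 Ω
  C: Z = 1/(jωC) = -j/(ω·C) = 0 - j1256 Ω
Step 3 — Series combination: Z_total = R + L + C = 19.7 - j1256 Ω = 1256∠-89.1° Ω.

Z = 19.7 - j1256 Ω = 1256∠-89.1° Ω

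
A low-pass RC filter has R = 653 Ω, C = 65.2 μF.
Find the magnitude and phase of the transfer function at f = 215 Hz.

Step 1 — Angular frequency: ω = 2π·215 = 1351 rad/s.
Step 2 — Transfer function: H(jω) = 1/(1 + jωRC).
Step 3 — Denominator: 1 + jωRC = 1 + j·1351·653·6.52e-05 = 1 + j57.51.
Step 4 — H = 0.0003022 - j0.01738.
Step 5 — Magnitude: |H| = 0.01738 (-35.2 dB); phase: φ = -89.0°.

|H| = 0.01738 (-35.2 dB), φ = -89.0°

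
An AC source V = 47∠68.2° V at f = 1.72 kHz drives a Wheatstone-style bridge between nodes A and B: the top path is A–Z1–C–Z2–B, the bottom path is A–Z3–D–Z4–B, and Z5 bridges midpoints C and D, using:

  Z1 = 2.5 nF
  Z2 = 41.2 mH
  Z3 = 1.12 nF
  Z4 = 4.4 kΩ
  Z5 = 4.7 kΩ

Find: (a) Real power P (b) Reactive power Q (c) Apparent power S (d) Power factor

Step 1 — Angular frequency: ω = 2π·f = 2π·1720 = 1.081e+04 rad/s.
Step 2 — Component impedances:
  Z1: Z = 1/(jωC) = -j/(ω·C) = 0 - j3.701e+04 Ω
  Z2: Z = jωL = j·1.081e+04·0.0412 = 0 + j445.3 Ω
  Z3: Z = 1/(jωC) = -j/(ω·C) = 0 - j8.262e+04 Ω
  Z4: Z = R = 4400 Ω
  Z5: Z = R = 4700 Ω
Step 3 — Bridge requires nodal analysis (the Z5 bridge couples midpoints C and D, so the two paths cannot be reduced to a simple series/parallel combination). Setting node B to ground and injecting 1 A at node A, the 3-node admittance system at A, C, D solves to V_A = Z_AB = 230.6 - j2.525e+04 Ω = 2.525e+04∠-89.5° Ω.
Step 4 — Source phasor: V = 47∠68.2° V = 17.45 + j43.64 V.
Step 5 — Current: I = V / Z = -0.001722 + j0.0007069 A = 0.001861∠157.7° A.
Step 6 — Complex power: S = V·I* = 0.0007987 - j0.08747 VA.
Step 7 — Real power: P = Re(S) = 0.0007987 W.
Step 8 — Reactive power: Q = Im(S) = -0.08747 VAR.
Step 9 — Apparent power: |S| = 0.08748 VA.
Step 10 — Power factor: PF = P/|S| = 0.009131 (leading).

(a) P = 0.0007987 W  (b) Q = -0.08747 VAR  (c) S = 0.08748 VA  (d) PF = 0.009131 (leading)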